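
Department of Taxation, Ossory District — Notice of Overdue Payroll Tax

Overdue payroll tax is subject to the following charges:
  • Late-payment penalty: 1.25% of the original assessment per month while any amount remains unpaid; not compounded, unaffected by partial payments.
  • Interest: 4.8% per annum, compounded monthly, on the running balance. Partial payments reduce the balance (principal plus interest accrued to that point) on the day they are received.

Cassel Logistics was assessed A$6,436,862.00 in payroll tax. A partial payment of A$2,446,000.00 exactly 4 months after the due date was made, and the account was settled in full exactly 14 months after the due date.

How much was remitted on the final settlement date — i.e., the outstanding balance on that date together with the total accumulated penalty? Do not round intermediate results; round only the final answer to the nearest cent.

Monthly rate = 4.8% ÷ 12 = 0.4%
Balance at month 4: A$6,436,862.0000 × (1 + 0.004)^4 = A$6,540,471.3802…
After A$2,446,000.00 payment: A$6,540,471.3802… − A$2,446,000.00 = A$4,094,471.3802…
Balance at month 14: A$4,094,471.3802… × (1 + 0.004)^10 = A$4,261,229.9216…
Penalty: 14 × 1.25% × A$6,436,862.00 = A$1,126,450.85
Final settlement = outstanding balance + penalty = A$4,261,229.9216… + A$1,126,450.85 = A$5,387,680.77

A$5,387,680.77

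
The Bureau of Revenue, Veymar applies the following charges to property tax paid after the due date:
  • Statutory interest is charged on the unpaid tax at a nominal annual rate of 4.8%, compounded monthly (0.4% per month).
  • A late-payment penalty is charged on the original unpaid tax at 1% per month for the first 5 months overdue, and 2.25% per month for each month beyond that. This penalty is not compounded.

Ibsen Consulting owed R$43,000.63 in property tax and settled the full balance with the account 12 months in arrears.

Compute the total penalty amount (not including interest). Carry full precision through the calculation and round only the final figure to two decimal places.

Penalty, months 1–5: 5 × 1% × R$43,000.63 = R$2,150.03…
Penalty, months 6–12: 7 × 2.25% × R$43,000.63 = R$6,772.60…
Total penalty = R$2,150.03… + R$6,772.60… = R$8,922.63

R$8,922.63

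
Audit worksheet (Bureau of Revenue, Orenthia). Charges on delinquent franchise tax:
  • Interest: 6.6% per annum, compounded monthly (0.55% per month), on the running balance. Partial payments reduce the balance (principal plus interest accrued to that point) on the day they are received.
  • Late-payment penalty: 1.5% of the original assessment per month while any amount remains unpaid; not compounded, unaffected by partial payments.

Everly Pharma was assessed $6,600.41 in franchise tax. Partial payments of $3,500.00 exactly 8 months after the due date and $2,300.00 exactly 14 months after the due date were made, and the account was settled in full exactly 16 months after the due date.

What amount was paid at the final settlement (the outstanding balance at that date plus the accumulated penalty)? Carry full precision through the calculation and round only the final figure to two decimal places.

$2,807.56

Balance at month 8: $6,600.4100 × (1 + 0.0055)^8 = $6,896.4805…
After $3,500.00 payment: $6,896.4805… − $3,500.00 = $3,396.4805…
Balance at month 14: $3,396.4805… × (1 + 0.0055)^6 = $3,510.1169…
After $2,300.00 payment: $3,510.1169… − $2,300.00 = $1,210.1169…
Balance at month 16: $1,210.1169… × (1 + 0.0055)^2 = $1,223.4648…
Penalty: 16 × 1.5% × $6,600.41 = $1,584.10…
Final settlement = outstanding balance + penalty = $1,223.4648… + $1,584.10… = $2,807.56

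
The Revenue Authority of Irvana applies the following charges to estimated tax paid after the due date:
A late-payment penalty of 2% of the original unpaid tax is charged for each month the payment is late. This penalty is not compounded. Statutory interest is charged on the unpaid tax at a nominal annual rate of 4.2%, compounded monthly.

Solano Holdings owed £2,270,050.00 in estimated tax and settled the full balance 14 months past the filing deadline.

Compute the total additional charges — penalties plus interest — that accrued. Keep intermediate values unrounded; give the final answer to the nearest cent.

£749,412.76

Late-payment penalty = 2% × £2,270,050.00 × 14 mo = £635,614.00
Interest (4.2%/yr ÷ 12 = 0.35%/month): £2,270,050.00 × ((1 + 0.0035)^14 − 1) = £113,798.7592…
Penalties + interest = £635,614.0000 + £113,798.7592… = £749,412.76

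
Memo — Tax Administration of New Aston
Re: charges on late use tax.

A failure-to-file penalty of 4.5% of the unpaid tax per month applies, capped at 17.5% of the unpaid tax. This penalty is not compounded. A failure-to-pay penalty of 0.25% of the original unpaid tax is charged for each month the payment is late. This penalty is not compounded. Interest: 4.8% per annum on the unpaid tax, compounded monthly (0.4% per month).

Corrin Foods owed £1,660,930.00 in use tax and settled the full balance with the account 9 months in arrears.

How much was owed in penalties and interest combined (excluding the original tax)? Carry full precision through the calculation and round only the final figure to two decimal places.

Failure-to-file: 9 × 4.5% × £1,660,930.00 = £672,676.65, capped at 17.5% × £1,660,930.00 = £290,662.75
Failure-to-pay penalty = 0.25% × £1,660,930.00 × 9 mo = £37,370.93…
Interest: £1,660,930.00 × ((1 + 0.004)^9 − 1) = £1,660,930.00 × 0.0365814… = £60,759.1586…
Penalties + interest = £328,033.6750 + £60,759.1586… = £388,792.83

£388,792.83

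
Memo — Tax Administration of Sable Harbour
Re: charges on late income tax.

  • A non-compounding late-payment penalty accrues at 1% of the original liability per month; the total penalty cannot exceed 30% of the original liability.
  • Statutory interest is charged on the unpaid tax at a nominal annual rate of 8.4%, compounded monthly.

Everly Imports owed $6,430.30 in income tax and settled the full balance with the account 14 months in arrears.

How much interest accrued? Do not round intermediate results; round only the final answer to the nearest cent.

$659.66

Interest (8.4%/yr ÷ 12 = 0.7%/month): $6,430.30 × ((1 + 0.007)^14 − 1) = $659.6606…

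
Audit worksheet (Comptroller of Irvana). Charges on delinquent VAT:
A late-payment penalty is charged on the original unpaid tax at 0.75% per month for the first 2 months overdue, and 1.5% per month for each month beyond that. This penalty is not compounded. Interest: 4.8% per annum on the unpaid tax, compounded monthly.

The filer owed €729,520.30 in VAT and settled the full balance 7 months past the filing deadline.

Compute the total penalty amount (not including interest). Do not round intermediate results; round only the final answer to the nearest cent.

Penalty, months 1–2: 2 × 0.75% × €729,520.30 = €10,942.80…
Penalty, months 3–7: 5 × 1.5% × €729,520.30 = €54,714.02…
Total penalty = €10,942.80… + €54,714.02… = €65,656.83

€65,656.83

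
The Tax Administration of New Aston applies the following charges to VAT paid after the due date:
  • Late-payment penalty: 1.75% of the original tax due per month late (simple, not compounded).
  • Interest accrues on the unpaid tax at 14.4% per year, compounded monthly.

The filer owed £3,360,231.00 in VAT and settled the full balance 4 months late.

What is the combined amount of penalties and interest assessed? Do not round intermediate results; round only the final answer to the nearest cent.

Late-payment penalty: 4 × 1.75% × £3,360,231.00 = £235,216.17
Interest (14.4%/yr ÷ 12 = 1.2%/month): £3,360,231.00 × ((1 + 0.012)^4 − 1) = £164,217.6232…
Penalties + interest = £235,216.1700 + £164,217.6232… = £399,433.79

£399,433.79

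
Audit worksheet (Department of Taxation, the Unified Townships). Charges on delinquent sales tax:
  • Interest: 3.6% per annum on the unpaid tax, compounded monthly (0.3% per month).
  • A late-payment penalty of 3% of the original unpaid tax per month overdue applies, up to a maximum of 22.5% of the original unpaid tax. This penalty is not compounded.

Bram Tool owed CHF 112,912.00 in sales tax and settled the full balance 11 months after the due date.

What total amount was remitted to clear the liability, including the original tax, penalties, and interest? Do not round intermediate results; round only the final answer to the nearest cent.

CHF 142,099.69

Penalty (uncapped): 11 × 3% × CHF 112,912.00 = CHF 37,260.96; cap = 22.5% × CHF 112,912.00 = CHF 25,405.20 → penalty = CHF 25,405.20
Interest: CHF 112,912.00 × ((1 + 0.003)^11 − 1) = CHF 112,912.00 × 0.0334995… = CHF 3,782.4935…
Total = CHF 112,912.00 + CHF 25,405.2000 + CHF 3,782.4935… = CHF 142,099.69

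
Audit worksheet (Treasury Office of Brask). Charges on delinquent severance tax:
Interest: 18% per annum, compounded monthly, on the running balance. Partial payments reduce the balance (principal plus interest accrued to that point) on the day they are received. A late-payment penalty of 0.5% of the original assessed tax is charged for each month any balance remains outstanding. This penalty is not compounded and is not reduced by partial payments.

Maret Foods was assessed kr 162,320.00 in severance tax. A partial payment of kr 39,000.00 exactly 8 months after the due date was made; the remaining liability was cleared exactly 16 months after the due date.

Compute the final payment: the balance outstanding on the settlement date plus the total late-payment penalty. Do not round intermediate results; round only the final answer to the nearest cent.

Monthly rate = 18% ÷ 12 = 1.5%
Balance at month 8: kr 162,320.0000 × (1 + 0.015)^8 = kr 182,852.2767…
After kr 39,000.00 payment: kr 182,852.2767… − kr 39,000.00 = kr 143,852.2767…
Balance at month 16: kr 143,852.2767… × (1 + 0.015)^8 = kr 162,048.5232…
Penalty: 16 × 0.5% × kr 162,320.00 = kr 12,985.60
Final settlement = outstanding balance + penalty = kr 162,048.5232… + kr 12,985.60 = kr 175,034.12

kr 175,034.12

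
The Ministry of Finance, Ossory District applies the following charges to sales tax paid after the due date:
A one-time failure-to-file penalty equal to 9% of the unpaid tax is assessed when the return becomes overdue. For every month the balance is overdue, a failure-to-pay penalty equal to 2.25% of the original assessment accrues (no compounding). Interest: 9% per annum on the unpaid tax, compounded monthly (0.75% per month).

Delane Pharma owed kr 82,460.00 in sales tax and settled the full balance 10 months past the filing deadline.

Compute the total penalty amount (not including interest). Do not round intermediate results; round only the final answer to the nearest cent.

kr 25,974.90

Failure-to-file penalty: 9% × kr 82,460.00 = kr 7,421.40
Failure-to-pay penalty: 10 × 2.25% × kr 82,460.00 = kr 18,553.50
Total penalty = kr 7,421.40 + kr 18,553.50 = kr 25,974.90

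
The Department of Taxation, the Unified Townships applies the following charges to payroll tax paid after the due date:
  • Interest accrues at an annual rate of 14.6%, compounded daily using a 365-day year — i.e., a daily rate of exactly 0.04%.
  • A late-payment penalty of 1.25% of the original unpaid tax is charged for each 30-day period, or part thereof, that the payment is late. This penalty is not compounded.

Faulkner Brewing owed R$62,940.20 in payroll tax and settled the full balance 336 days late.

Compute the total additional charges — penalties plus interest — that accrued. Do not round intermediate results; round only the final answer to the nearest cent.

Penalty periods: ⌈336/30⌉ = 12; penalty = 12 × 1.25% × R$62,940.20 = R$9,441.03
Interest: R$62,940.20 × ((1 + 0.0004)^336 − 1) = R$62,940.20 × 0.14381953… = R$9,052.0300…
Penalties + interest = R$9,441.0300 + R$9,052.0300… = R$18,493.06

R$18,493.06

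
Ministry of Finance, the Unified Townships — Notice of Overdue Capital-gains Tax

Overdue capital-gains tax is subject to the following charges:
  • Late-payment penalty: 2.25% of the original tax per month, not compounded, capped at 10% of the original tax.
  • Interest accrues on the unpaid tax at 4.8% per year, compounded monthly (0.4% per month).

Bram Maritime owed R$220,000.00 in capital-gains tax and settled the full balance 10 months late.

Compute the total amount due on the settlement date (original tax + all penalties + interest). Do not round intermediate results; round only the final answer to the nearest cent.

R$250,960.10

Penalty (uncapped): 10 × 2.25% × R$220,000.00 = R$49,500.00; cap = 10% × R$220,000.00 = R$22,000.00 → penalty = R$22,000.00
Interest: R$220,000.00 × ((1 + 0.004)^10 − 1) = R$220,000.00 × 0.0407277… = R$8,960.1015…
Total = R$220,000.00 + R$22,000.0000 + R$8,960.1015… = R$250,960.10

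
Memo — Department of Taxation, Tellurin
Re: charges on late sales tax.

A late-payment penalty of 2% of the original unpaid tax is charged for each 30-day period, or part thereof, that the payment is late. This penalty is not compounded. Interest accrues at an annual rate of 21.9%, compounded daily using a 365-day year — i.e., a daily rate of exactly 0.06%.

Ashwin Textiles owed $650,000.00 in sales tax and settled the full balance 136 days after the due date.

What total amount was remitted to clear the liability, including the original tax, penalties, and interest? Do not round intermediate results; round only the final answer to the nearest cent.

$770,246.86

Penalty periods: ⌈136/30⌉ = 5; penalty = 5 × 2% × $650,000.00 = $65,000.00
Interest: $650,000.00 × ((1 + 0.0006)^136 − 1) = $650,000.00 × 0.08499516… = $55,246.8566…
Total = $650,000.00 + $65,000.0000 + $55,246.8566… = $770,246.86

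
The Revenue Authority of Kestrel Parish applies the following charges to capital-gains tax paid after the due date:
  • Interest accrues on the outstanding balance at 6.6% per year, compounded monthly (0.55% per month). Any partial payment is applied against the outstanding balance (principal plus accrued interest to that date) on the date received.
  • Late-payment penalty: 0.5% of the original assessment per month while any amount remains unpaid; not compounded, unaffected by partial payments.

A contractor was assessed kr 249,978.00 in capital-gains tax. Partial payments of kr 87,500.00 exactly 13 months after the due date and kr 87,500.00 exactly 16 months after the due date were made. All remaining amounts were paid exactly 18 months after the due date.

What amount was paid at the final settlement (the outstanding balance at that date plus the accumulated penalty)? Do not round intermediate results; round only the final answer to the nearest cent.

kr 120,017.44

Balance at month 13: kr 249,978.0000 × (1 + 0.0055)^13 = kr 268,453.3100…
After kr 87,500.00 payment: kr 268,453.3100… − kr 87,500.00 = kr 180,953.3100…
Balance at month 16: kr 180,953.3100… × (1 + 0.0055)^3 = kr 183,955.4913…
After kr 87,500.00 payment: kr 183,955.4913… − kr 87,500.00 = kr 96,455.4913…
Balance at month 18: kr 96,455.4913… × (1 + 0.0055)^2 = kr 97,519.4195…
Penalty: 18 × 0.5% × kr 249,978.00 = kr 22,498.02
Final settlement = outstanding balance + penalty = kr 97,519.4195… + kr 22,498.02 = kr 120,017.44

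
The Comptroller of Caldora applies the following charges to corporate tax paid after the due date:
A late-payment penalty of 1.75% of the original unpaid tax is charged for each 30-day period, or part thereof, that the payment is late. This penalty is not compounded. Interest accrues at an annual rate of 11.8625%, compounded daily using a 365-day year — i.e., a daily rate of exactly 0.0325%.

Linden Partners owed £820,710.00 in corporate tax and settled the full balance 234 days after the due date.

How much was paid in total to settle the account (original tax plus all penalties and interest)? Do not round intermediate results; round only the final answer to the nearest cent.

Penalty periods: ⌈234/30⌉ = 8; penalty = 8 × 1.75% × £820,710.00 = £114,899.40
Interest: £820,710.00 × ((1 + 0.000325)^234 − 1) = £820,710.00 × 0.07900319… = £64,838.7097…
Total = £820,710.00 + £114,899.4000 + £64,838.7097… = £1,000,448.11

£1,000,448.11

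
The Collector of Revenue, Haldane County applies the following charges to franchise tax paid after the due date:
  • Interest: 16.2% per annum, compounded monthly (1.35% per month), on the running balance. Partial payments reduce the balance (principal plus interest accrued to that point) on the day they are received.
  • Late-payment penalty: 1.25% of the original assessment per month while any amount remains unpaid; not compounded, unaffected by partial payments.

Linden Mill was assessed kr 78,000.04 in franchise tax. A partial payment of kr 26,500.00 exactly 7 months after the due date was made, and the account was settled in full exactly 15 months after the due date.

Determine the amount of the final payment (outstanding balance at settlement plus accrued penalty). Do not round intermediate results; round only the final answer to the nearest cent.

Balance at month 7: kr 78,000.0400 × (1 + 0.0135)^7 = kr 85,676.3777…
After kr 26,500.00 payment: kr 85,676.3777… − kr 26,500.00 = kr 59,176.3777…
Balance at month 15: kr 59,176.3777… × (1 + 0.0135)^8 = kr 65,877.6960…
Penalty: 15 × 1.25% × kr 78,000.04 = kr 14,625.01…
Final settlement = outstanding balance + penalty = kr 65,877.6960… + kr 14,625.01… = kr 80,502.70

kr 80,502.70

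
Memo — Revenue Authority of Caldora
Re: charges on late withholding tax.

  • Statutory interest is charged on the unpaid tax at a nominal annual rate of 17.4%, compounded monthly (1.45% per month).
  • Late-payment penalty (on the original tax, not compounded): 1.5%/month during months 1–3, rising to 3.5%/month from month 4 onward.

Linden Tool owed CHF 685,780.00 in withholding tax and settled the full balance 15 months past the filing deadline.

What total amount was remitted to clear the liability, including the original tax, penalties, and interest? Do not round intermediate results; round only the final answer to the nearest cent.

Penalty, months 1–3: 3 × 1.5% × CHF 685,780.00 = CHF 30,860.10
Penalty, months 4–15: 12 × 3.5% × CHF 685,780.00 = CHF 288,027.60
Interest: CHF 685,780.00 × ((1 + 0.0145)^15 − 1) = CHF 685,780.00 × 0.2410257… = CHF 165,290.5953…
Total = CHF 685,780.00 + CHF 318,887.7000 + CHF 165,290.5953… = CHF 1,169,958.30

CHF 1,169,958.30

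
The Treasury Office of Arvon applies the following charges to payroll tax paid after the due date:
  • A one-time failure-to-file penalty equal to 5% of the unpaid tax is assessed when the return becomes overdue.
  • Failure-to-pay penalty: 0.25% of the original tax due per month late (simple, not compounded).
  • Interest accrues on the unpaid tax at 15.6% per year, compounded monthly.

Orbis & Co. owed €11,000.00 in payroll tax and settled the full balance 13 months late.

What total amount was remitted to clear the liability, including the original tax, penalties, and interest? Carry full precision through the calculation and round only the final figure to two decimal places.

Failure-to-file penalty: 5% × €11,000.00 = €550.00
Failure-to-pay penalty = 0.25% × €11,000.00 × 13 mo = €357.50
Interest (15.6%/yr ÷ 12 = 1.3%/month): €11,000.00 × ((1 + 0.013)^13 − 1) = €2,011.1437…
Total = €11,000.00 + €907.5000 + €2,011.1437… = €13,918.64

€13,918.64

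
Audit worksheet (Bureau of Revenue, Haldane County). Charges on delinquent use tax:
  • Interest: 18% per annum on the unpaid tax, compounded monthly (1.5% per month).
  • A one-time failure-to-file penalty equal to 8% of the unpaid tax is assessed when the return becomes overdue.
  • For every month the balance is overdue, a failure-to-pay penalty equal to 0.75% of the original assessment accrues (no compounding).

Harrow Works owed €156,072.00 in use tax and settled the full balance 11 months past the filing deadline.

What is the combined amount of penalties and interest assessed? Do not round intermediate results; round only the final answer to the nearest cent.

Failure-to-file penalty: 8% × €156,072.00 = €12,485.76
Failure-to-pay penalty = 0.75% × €156,072.00 × 11 mo = €12,875.94
Interest: €156,072.00 × ((1 + 0.015)^11 − 1) = €156,072.00 × 0.1779489… = €27,772.8466…
Penalties + interest = €25,361.7000 + €27,772.8466… = €53,134.55

€53,134.55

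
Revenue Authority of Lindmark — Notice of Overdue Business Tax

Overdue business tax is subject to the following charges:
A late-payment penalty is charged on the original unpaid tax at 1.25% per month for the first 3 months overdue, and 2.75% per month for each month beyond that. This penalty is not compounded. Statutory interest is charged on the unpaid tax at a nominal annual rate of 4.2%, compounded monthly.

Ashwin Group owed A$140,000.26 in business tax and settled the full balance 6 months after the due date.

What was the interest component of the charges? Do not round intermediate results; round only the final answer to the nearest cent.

Interest (4.2%/yr ÷ 12 = 0.35%/month): A$140,000.26 × ((1 + 0.0035)^6 − 1) = A$2,965.8509…

A$2,965.85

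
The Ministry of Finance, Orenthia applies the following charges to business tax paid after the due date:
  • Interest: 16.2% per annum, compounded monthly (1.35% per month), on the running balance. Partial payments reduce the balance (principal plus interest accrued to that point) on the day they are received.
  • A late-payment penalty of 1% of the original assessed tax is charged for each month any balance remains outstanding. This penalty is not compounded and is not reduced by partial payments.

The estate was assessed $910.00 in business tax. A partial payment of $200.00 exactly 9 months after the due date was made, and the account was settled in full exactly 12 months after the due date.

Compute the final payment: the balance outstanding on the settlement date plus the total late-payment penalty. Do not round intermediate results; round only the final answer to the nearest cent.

Balance at month 9: $910.0000 × (1 + 0.0135)^9 = $1,026.7274…
After $200.00 payment: $1,026.7274… − $200.00 = $826.7274…
Balance at month 12: $826.7274… × (1 + 0.0135)^3 = $860.6640…
Penalty: 12 × 1% × $910.00 = $109.20
Final settlement = outstanding balance + penalty = $860.6640… + $109.20 = $969.86

$969.86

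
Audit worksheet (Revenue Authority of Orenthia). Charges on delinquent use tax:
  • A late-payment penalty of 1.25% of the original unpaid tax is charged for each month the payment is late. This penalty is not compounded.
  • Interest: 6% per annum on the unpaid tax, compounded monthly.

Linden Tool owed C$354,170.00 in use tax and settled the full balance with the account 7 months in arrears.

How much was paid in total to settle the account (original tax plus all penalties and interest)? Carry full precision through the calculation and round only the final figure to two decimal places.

Late-payment penalty = 1.25% × C$354,170.00 × 7 mo = C$30,989.88…
Interest (6%/yr ÷ 12 = 0.5%/month): C$354,170.00 × ((1 + 0.005)^7 − 1) = C$12,583.4465…
Total = C$354,170.00 + C$30,989.8750 + C$12,583.4465… = C$397,743.32

C$397,743.32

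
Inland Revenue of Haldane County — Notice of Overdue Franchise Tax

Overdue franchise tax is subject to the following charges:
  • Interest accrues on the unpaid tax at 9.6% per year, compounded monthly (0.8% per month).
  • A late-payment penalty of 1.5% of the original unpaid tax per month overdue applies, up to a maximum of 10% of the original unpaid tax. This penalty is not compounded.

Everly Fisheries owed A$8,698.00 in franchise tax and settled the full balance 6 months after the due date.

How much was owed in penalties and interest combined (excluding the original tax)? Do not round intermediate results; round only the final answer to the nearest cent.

A$1,208.76

Penalty: 6 × 1.5% × A$8,698.00 = A$782.82 (below the 10% cap of A$869.80)
Interest: A$8,698.00 × ((1 + 0.008)^6 − 1) = A$8,698.00 × 0.0489703… = A$425.9437…
Penalties + interest = A$782.8200 + A$425.9437… = A$1,208.76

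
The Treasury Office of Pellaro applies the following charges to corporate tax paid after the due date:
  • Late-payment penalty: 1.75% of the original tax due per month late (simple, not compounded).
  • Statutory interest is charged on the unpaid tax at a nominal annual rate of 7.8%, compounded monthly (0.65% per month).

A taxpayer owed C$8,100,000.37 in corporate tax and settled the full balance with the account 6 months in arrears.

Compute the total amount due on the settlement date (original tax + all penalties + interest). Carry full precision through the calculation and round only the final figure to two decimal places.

Late-payment penalty = 1.75% × C$8,100,000.37 × 6 mo = C$850,500.04…
Interest: C$8,100,000.37 × ((1 + 0.0065)^6 − 1) = C$8,100,000.37 × 0.0396393… = C$321,078.0964…
Total = C$8,100,000.37 + C$850,500.0389… + C$321,078.0964… = C$9,271,578.51

C$9,271,578.51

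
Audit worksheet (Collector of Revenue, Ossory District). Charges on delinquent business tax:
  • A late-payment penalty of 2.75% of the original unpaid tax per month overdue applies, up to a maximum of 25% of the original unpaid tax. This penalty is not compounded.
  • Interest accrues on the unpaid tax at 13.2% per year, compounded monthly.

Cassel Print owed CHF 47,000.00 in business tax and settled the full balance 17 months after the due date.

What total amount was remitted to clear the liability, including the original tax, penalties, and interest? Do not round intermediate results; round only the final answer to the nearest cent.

CHF 68,356.66

Penalty (uncapped): 17 × 2.75% × CHF 47,000.00 = CHF 21,972.50; cap = 25% × CHF 47,000.00 = CHF 11,750.00 → penalty = CHF 11,750.00
Interest (13.2%/yr ÷ 12 = 1.1%/month): CHF 47,000.00 × ((1 + 0.011)^17 − 1) = CHF 9,606.6564…
Total = CHF 47,000.00 + CHF 11,750.0000 + CHF 9,606.6564… = CHF 68,356.66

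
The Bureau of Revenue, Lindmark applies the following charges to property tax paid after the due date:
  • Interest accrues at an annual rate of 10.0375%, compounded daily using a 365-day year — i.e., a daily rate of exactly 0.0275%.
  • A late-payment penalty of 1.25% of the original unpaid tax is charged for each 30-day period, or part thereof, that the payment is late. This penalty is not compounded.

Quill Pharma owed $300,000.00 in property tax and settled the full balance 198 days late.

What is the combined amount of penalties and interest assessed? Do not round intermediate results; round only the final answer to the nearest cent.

Penalty periods: ⌈198/30⌉ = 7; penalty = 7 × 1.25% × $300,000.00 = $26,250.00
Interest: $300,000.00 × ((1 + 0.000275)^198 − 1) = $300,000.00 × 0.05595177… = $16,785.5318…
Penalties + interest = $26,250.0000 + $16,785.5318… = $43,035.53

$43,035.53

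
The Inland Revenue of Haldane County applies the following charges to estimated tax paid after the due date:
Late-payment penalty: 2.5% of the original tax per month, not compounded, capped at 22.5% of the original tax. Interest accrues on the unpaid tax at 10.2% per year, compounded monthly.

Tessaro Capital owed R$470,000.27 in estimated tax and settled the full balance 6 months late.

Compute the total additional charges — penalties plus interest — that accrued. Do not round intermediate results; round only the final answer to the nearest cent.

Penalty: 6 × 2.5% × R$470,000.27 = R$70,500.04… (below the 22.5% cap of R$105,750.06…)
Interest (10.2%/yr ÷ 12 = 0.85%/month): R$470,000.27 × ((1 + 0.0085)^6 − 1) = R$24,485.1863…
Penalties + interest = R$70,500.0405 + R$24,485.1863… = R$94,985.23

R$94,985.23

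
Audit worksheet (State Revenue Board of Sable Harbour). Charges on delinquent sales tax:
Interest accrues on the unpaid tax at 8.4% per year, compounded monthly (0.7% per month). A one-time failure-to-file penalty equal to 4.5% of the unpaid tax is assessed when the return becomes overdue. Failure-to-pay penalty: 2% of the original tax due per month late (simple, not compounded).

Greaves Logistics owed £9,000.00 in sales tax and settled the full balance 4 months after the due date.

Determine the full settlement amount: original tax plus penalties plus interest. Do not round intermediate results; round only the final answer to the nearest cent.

£10,379.66

Failure-to-file penalty: 4.5% × £9,000.00 = £405.00
Failure-to-pay penalty: 4 × 2% × £9,000.00 = £720.00
Interest: £9,000.00 × ((1 + 0.007)^4 − 1) = £9,000.00 × 0.0282954… = £254.6584…
Total = £9,000.00 + £1,125.0000 + £254.6584… = £10,379.66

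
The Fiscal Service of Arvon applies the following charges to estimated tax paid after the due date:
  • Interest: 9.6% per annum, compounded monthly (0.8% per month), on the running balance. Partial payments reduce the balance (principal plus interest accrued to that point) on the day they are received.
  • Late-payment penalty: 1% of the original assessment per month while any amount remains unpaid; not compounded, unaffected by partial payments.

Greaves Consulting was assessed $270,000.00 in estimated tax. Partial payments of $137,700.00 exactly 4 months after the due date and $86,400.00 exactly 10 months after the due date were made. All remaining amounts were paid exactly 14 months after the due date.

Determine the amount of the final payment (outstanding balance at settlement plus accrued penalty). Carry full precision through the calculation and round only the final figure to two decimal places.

Balance at month 4: $270,000.0000 × (1 + 0.008)^4 = $278,744.2341…
After $137,700.00 payment: $278,744.2341… − $137,700.00 = $141,044.2341…
Balance at month 10: $141,044.2341… × (1 + 0.008)^6 = $147,951.2128…
After $86,400.00 payment: $147,951.2128… − $86,400.00 = $61,551.2128…
Balance at month 14: $61,551.2128… × (1 + 0.008)^4 = $63,544.6135…
Penalty: 14 × 1% × $270,000.00 = $37,800.00
Final settlement = outstanding balance + penalty = $63,544.6135… + $37,800.00 = $101,344.61

$101,344.61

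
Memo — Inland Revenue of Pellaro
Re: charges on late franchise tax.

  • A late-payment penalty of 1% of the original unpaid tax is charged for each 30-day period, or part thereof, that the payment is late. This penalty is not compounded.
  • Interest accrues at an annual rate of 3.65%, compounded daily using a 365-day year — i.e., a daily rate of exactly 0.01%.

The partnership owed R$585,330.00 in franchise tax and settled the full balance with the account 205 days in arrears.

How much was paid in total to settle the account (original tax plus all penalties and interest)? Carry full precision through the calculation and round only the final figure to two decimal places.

Penalty periods: ⌈205/30⌉ = 7; penalty = 7 × 1% × R$585,330.00 = R$40,973.10
Interest: R$585,330.00 × ((1 + 0.0001)^205 − 1) = R$585,330.00 × 0.02071052… = R$12,122.4899…
Total = R$585,330.00 + R$40,973.1000 + R$12,122.4899… = R$638,425.59

R$638,425.59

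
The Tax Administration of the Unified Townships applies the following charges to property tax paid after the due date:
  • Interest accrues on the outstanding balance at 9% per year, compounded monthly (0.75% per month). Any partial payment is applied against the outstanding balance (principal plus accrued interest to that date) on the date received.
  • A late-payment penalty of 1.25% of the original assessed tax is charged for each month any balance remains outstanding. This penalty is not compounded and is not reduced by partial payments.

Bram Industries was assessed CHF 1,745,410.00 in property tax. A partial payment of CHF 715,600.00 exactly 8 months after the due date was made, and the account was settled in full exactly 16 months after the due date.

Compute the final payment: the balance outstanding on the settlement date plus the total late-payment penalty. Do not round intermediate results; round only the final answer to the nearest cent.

Balance at month 8: CHF 1,745,410.0000 × (1 + 0.0075)^8 = CHF 1,852,925.2450…
After CHF 715,600.00 payment: CHF 1,852,925.2450… − CHF 715,600.00 = CHF 1,137,325.2450…
Balance at month 16: CHF 1,137,325.2450… × (1 + 0.0075)^8 = CHF 1,207,383.1697…
Penalty: 16 × 1.25% × CHF 1,745,410.00 = CHF 349,082.00
Final settlement = outstanding balance + penalty = CHF 1,207,383.1697… + CHF 349,082.00 = CHF 1,556,465.17

CHF 1,556,465.17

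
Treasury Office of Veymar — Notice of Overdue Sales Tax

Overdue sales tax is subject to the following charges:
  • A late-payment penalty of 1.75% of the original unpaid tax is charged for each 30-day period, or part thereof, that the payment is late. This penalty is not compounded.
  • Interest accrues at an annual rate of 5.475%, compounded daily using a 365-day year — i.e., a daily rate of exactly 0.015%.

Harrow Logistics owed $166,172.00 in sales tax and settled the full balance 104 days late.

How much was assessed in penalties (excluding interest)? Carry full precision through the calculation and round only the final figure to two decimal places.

$11,632.04

Penalty periods: ⌈104/30⌉ = 4; penalty = 4 × 1.75% × $166,172.00 = $11,632.04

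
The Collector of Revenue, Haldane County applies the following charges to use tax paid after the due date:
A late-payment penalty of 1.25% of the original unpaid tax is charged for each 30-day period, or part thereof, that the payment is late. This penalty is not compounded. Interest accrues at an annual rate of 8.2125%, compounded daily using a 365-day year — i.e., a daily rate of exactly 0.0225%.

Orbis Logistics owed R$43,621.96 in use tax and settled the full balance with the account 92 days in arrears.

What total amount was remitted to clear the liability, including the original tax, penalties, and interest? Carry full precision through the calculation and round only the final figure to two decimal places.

R$46,715.34

Penalty periods: ⌈92/30⌉ = 4; penalty = 4 × 1.25% × R$43,621.96 = R$2,181.10…
Interest: R$43,621.96 × ((1 + 0.000225)^92 − 1) = R$43,621.96 × 0.02091335… = R$912.2815…
Total = R$43,621.96 + R$2,181.0980 + R$912.2815… = R$46,715.34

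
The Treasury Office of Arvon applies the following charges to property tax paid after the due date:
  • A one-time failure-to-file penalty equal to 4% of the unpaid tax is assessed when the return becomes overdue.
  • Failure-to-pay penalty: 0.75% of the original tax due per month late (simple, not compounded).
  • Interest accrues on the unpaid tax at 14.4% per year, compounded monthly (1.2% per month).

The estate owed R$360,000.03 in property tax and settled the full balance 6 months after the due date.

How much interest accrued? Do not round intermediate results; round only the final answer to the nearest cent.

R$26,710.16

Interest: R$360,000.03 × ((1 + 0.012)^6 − 1) = R$360,000.03 × 0.0741949… = R$26,710.1563…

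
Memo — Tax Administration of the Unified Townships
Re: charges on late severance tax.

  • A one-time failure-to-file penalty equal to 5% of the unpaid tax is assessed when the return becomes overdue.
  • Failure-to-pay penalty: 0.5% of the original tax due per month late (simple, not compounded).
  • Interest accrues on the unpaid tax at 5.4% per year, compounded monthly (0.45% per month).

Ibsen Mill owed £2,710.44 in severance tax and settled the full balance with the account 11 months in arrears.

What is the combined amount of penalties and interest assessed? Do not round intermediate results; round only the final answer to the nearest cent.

£421.82

Failure-to-file penalty: 5% × £2,710.44 = £135.52…
Failure-to-pay penalty = 0.5% × £2,710.44 × 11 mo = £149.07…
Interest: £2,710.44 × ((1 + 0.0045)^11 − 1) = £2,710.44 × 0.0506289… = £137.2267…
Penalties + interest = £284.5962 + £137.2267… = £421.82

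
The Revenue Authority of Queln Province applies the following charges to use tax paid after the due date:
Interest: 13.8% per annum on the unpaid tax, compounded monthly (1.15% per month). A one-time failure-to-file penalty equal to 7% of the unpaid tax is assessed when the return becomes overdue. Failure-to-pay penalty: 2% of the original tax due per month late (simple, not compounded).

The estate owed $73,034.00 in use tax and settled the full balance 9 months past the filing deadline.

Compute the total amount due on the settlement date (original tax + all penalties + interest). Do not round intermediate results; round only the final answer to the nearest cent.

Failure-to-file penalty: 7% × $73,034.00 = $5,112.38
Failure-to-pay penalty = 2% × $73,034.00 × 9 mo = $13,146.12
Interest: $73,034.00 × ((1 + 0.0115)^9 − 1) = $73,034.00 × 0.1083910… = $7,916.2270…
Total = $73,034.00 + $18,258.5000 + $7,916.2270… = $99,208.73

$99,208.73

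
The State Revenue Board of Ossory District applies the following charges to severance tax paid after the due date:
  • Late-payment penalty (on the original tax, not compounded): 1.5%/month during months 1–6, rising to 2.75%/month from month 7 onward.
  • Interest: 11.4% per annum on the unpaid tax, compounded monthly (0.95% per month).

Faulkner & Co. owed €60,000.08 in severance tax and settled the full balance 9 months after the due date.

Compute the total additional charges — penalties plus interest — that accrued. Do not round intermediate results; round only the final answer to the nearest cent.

€15,679.34

Penalty, months 1–6: 6 × 1.5% × €60,000.08 = €5,400.01…
Penalty, months 7–9: 3 × 2.75% × €60,000.08 = €4,950.01…
Interest: €60,000.08 × ((1 + 0.0095)^9 − 1) = €60,000.08 × 0.0888221… = €5,329.3304…
Penalties + interest = €10,350.0138 + €5,329.3304… = €15,679.34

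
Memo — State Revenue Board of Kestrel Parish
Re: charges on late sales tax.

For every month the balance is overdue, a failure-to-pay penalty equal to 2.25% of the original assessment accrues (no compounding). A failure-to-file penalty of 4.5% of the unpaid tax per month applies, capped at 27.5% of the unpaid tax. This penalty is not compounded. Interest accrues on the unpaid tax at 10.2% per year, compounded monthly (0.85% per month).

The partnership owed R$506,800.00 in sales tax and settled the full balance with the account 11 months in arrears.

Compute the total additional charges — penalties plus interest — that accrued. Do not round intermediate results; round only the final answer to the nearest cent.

R$314,254.93

Failure-to-file: 11 × 4.5% × R$506,800.00 = R$250,866.00, capped at 27.5% × R$506,800.00 = R$139,370.00
Failure-to-pay penalty = 2.25% × R$506,800.00 × 11 mo = R$125,433.00
Interest: R$506,800.00 × ((1 + 0.0085)^11 − 1) = R$506,800.00 × 0.0975768… = R$49,451.9344…
Penalties + interest = R$264,803.0000 + R$49,451.9344… = R$314,254.93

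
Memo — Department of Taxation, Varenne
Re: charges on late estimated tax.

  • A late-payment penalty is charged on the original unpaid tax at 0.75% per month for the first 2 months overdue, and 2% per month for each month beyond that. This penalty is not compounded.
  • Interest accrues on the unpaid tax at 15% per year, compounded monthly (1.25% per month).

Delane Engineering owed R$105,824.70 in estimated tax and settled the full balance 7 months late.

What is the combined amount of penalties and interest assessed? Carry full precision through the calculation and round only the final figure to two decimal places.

Penalty, months 1–2: 2 × 0.75% × R$105,824.70 = R$1,587.37…
Penalty, months 3–7: 5 × 2% × R$105,824.70 = R$10,582.47
Interest: R$105,824.70 × ((1 + 0.0125)^7 − 1) = R$105,824.70 × 0.0908505… = R$9,614.2238…
Penalties + interest = R$12,169.8405 + R$9,614.2238… = R$21,784.06

R$21,784.06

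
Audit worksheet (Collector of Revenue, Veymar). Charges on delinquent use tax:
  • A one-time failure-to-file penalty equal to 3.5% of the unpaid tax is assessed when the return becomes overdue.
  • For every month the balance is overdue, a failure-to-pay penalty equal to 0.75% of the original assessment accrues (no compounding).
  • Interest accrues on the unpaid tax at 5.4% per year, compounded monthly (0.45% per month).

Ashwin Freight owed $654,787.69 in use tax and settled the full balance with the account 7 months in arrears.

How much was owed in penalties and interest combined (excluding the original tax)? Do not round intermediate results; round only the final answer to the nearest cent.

Failure-to-file penalty: 3.5% × $654,787.69 = $22,917.57…
Failure-to-pay penalty: 7 × 0.75% × $654,787.69 = $34,376.35…
Interest: $654,787.69 × ((1 + 0.0045)^7 − 1) = $654,787.69 × 0.0319285… = $20,906.3585…
Penalties + interest = $57,293.9229… + $20,906.3585… = $78,200.28

$78,200.28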